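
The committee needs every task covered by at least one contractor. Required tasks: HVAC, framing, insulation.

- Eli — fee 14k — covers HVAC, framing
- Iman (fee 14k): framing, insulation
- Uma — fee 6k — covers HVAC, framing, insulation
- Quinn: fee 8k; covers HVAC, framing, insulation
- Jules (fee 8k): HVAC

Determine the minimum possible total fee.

This is a weighted set-cover instance.
Uma alone covers HVAC, framing, insulation — every task.
Total fee: 6.
No cover costs less than 6.

6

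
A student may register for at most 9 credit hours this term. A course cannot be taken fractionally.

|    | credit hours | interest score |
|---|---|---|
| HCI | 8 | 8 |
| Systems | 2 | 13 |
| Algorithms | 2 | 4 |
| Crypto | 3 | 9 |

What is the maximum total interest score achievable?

26

Take Systems, Algorithms, and Crypto: credit hours 2 + 2 + 3 = 7 ≤ 9, interest score 13 + 4 + 9 = 26.
No other feasible combination does better.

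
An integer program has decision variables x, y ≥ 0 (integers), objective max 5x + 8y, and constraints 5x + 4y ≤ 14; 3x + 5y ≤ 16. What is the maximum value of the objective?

(x,y)=(0,3) is feasible, giving 24.
(x,y)=(1,2) is feasible, giving 21.
(x,y)=(0,2) is feasible, giving 16.
(x,y)=(1,1) is feasible, giving 13.
Maximum is 24 at (x,y)=(0,3).

24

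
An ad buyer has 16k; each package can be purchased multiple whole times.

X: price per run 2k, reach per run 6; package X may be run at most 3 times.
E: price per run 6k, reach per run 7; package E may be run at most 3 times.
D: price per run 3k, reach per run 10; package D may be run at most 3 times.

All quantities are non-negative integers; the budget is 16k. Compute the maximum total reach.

This is a bounded integer knapsack.
D has the best ratio (10/3); taking only D gives at most 3×10 = 30 (stopped by the supply cap of 3).
Mixing does better — 3×X and 3×D: price 15 ≤ 16, reach 3·6 + 3·10 = 48.

48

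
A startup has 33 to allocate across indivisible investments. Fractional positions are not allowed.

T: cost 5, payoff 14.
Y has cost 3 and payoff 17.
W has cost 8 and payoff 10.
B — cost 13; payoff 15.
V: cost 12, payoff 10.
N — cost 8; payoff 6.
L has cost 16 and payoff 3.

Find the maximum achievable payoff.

56

Take T, Y, W, and B: cost 5 + 3 + 8 + 13 = 29 ≤ 33, payoff 14 + 17 + 10 + 15 = 56.
No feasible combination exceeds this.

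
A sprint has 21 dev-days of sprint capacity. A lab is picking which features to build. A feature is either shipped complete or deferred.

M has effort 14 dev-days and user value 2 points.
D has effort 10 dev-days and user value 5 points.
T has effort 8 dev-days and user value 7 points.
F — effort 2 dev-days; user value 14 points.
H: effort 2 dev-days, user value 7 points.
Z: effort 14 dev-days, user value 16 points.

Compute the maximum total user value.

37

F + Z: effort 2 + 14 = 16 ≤ 21, user value 14 + 16 = 30.
F + H + Z: effort 2 + 2 + 14 = 18 ≤ 21, user value 14 + 7 + 16 = 37.
T + F + H: effort 8 + 2 + 2 = 12 ≤ 21, user value 7 + 14 + 7 = 28.
Best is F, H, and Z with total user value 37.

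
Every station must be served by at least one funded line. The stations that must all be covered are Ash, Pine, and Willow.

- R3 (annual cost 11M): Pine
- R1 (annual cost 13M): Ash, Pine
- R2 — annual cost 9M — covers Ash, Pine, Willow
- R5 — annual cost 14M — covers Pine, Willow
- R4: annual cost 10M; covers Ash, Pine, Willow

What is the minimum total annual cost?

9

This is a weighted set-cover instance.
R2 alone covers Ash, Pine, Willow — every station.
Total annual cost: 9.
No cover costs less than 9.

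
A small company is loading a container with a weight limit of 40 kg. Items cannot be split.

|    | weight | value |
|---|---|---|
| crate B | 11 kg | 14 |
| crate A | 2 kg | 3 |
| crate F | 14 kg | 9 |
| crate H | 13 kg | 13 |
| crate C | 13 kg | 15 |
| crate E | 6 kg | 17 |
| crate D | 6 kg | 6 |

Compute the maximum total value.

55

This is a 0-1 knapsack instance.
Take crate B, crate A, crate C, crate E, and crate D: weight 11 + 2 + 13 + 6 + 6 = 38 ≤ 40, value 14 + 3 + 15 + 17 + 6 = 55.
No other feasible combination does better.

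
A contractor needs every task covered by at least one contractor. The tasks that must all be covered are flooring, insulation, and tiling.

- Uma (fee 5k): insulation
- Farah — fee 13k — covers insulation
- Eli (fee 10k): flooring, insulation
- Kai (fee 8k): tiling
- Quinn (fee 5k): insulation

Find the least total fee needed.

Choose Eli and Kai: together they cover flooring, insulation, tiling — every task.
Total fee: 10 + 8 = 18.

18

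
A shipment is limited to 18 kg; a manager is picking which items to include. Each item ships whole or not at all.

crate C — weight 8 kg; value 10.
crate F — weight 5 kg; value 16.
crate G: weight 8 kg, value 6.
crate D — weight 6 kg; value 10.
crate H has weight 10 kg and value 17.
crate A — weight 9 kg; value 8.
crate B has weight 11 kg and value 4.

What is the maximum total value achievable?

33

Allowing fractional choices, the relaxed optimum would be about 38.0, but items are indivisible.
crate C + crate H: weight 8 + 10 = 18 ≤ 18, value 10 + 17 = 27.
crate D + crate H: weight 6 + 10 = 16 ≤ 18, value 10 + 17 = 27.
crate F + crate H: weight 5 + 10 = 15 ≤ 18, value 16 + 17 = 33.
Best is crate F and crate H with total value 33.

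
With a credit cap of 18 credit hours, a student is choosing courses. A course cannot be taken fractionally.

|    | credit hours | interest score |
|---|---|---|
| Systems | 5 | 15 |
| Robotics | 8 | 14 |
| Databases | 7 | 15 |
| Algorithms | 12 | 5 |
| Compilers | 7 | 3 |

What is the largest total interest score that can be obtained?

Robotics + Databases: credit hours 8 + 7 = 15 ≤ 18, interest score 14 + 15 = 29.
Systems + Databases: credit hours 5 + 7 = 12 ≤ 18, interest score 15 + 15 = 30.
Systems + Robotics: credit hours 5 + 8 = 13 ≤ 18, interest score 15 + 14 = 29.
Best is Systems and Databases with total interest score 30.

30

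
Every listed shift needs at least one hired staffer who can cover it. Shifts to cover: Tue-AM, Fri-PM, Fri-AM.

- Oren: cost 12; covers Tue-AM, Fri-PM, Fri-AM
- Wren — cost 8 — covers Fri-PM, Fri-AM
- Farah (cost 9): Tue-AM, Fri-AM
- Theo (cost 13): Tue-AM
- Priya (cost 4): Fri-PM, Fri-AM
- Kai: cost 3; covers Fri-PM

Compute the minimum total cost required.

The greedy cost-per-new-shift heuristic would pick Priya and Farah for 13, but a cheaper cover exists.
Oren alone covers Tue-AM, Fri-PM, Fri-AM — every shift.
Total cost: 12.
No cover costs less than 12.

12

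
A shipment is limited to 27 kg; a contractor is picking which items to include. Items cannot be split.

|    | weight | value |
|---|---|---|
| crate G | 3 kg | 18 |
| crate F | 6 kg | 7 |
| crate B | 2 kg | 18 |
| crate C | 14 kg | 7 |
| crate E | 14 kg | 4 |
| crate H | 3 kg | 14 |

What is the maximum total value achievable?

Allowing fractional choices, the relaxed optimum would be about 63.5, but items are indivisible.
crate G + crate B + crate C + crate H: weight 3 + 2 + 14 + 3 = 22 ≤ 27, value 18 + 18 + 7 + 14 = 57.
crate G + crate F + crate B + crate H: weight 3 + 6 + 2 + 3 = 14 ≤ 27, value 18 + 7 + 18 + 14 = 57.
The maximum value is 57; one optimal choice is crate G, crate F, crate B, and crate H.

57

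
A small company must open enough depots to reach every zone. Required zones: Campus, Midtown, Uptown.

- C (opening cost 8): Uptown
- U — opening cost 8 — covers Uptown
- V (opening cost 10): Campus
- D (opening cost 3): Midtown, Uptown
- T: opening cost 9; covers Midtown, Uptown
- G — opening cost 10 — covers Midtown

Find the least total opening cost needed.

13

Choose V and D: together they cover Campus, Midtown, Uptown — every zone.
Total opening cost: 10 + 3 = 13.
No cover costs less than 13.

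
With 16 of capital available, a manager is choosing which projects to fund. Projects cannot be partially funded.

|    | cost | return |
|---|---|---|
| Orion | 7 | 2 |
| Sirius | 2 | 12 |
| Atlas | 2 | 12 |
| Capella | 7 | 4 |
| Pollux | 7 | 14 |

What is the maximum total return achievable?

38

Take Sirius, Atlas, and Pollux: cost 2 + 2 + 7 = 11 ≤ 16, return 12 + 12 + 14 = 38.
No other feasible combination does better.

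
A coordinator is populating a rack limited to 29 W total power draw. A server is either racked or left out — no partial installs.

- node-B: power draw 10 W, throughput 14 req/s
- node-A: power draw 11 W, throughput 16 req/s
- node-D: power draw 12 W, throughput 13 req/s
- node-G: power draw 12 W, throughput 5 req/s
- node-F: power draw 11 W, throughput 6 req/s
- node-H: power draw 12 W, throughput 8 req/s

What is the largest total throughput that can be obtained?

30

Treat it as a binary knapsack problem.
Take node-B and node-A: power draw 10 + 11 = 21 ≤ 29, throughput 14 + 16 = 30.
No other feasible combination does better.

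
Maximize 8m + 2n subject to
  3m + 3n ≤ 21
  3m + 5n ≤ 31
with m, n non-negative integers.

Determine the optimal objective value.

(m,n)=(7,0): 3·7+3·0=21≤21, 3·7+5·0=21≤31, objective 56.
(m,n)=(6,1): 3·6+3·1=21≤21, 3·6+5·1=23≤31, objective 50.
No feasible integer point exceeds 56.

56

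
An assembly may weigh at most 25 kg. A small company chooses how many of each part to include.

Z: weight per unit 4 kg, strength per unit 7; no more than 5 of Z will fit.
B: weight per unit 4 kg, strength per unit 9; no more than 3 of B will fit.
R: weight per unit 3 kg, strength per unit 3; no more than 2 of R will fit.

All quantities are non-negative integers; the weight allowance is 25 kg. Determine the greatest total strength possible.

This is a bounded integer knapsack.
Take 3×Z and 3×B: weight 24 ≤ 25, strength 3·7 + 3·9 = 48.
B has the best ratio (9/4) and is taken to its limit of 3; remaining capacity is filled optimally with the others.

48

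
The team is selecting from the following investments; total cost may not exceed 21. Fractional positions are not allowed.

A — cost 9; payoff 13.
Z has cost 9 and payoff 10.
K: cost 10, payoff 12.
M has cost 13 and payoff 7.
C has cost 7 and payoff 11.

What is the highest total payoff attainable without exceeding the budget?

A + C: cost 9 + 7 = 16 ≤ 21, payoff 13 + 11 = 24.
A + K: cost 9 + 10 = 19 ≤ 21, payoff 13 + 12 = 25.
Best is A and K with total payoff 25.

25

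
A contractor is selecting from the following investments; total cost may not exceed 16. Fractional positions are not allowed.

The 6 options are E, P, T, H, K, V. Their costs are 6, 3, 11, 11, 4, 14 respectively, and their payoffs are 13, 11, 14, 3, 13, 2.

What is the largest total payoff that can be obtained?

37

T + K: cost 11 + 4 = 15 ≤ 16, payoff 14 + 13 = 27.
E + K: cost 6 + 4 = 10 ≤ 16, payoff 13 + 13 = 26.
E + P + K: cost 6 + 3 + 4 = 13 ≤ 16, payoff 13 + 11 + 13 = 37.
Best is E, P, and K with total payoff 37.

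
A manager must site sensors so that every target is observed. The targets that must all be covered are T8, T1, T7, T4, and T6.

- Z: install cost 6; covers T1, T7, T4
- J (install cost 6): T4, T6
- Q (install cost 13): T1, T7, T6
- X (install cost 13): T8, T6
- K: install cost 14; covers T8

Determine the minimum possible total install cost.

19

The greedy cost-per-new-target heuristic would pick Z, J, and X for 25, but a cheaper cover exists.
Choose Z and X: together they cover T8, T1, T7, T4, T6 — every target.
Total install cost: 6 + 13 = 19.
No cover costs less than 19.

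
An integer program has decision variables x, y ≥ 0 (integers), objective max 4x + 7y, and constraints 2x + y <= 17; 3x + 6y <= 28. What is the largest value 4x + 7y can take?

35

(x,y)=(7,1) is feasible, giving 35.
(x,y)=(8,0) is feasible, giving 32.
(x,y)=(6,1) is feasible, giving 31.
Maximum is 35 at (x,y)=(7,1).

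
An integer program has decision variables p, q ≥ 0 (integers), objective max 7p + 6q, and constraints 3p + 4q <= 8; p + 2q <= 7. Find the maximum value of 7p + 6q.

14

(p,q)=(2,0) is feasible, giving 14.
(p,q)=(1,1) is feasible, giving 13.
(p,q)=(1,0) is feasible, giving 7.
Maximum is 14 at (p,q)=(2,0).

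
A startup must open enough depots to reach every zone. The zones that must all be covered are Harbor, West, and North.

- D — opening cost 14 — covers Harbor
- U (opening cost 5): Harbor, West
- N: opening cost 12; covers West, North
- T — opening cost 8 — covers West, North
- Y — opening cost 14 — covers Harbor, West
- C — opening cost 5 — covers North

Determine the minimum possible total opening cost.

10

Choose U and C: together they cover Harbor, West, North — every zone.
Total opening cost: 5 + 5 = 10.
No cover costs less than 10.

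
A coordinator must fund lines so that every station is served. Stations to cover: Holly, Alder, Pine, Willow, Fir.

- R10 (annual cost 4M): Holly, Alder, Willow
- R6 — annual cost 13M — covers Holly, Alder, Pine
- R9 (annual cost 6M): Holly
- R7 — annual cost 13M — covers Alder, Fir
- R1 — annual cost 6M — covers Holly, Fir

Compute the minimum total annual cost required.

This is a weighted set-cover instance.
Choose R10, R6, and R1: together they cover Holly, Alder, Pine, Willow, Fir — every station.
Total annual cost: 4 + 13 + 6 = 23.
No cover costs less than 23.

23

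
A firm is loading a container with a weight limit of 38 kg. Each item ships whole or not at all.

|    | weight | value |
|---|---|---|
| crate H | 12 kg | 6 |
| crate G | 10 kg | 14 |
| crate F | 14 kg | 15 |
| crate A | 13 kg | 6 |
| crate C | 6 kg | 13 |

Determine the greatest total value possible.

Take crate G, crate F, and crate C: weight 10 + 14 + 6 = 30 ≤ 38, value 14 + 15 + 13 = 42.
No other feasible combination does better.

42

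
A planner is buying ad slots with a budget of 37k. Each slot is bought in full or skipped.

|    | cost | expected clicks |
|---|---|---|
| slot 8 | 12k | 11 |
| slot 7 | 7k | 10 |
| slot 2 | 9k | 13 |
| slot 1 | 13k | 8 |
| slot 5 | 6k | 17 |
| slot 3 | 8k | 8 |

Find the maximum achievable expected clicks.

This is a 0-1 knapsack instance.
slot 7 + slot 2 + slot 5 + slot 3: cost 7 + 9 + 6 + 8 = 30 ≤ 37, expected clicks 10 + 13 + 17 + 8 = 48.
slot 8 + slot 2 + slot 5 + slot 3: cost 12 + 9 + 6 + 8 = 35 ≤ 37, expected clicks 11 + 13 + 17 + 8 = 49.
slot 8 + slot 7 + slot 2 + slot 5: cost 12 + 7 + 9 + 6 = 34 ≤ 37, expected clicks 11 + 10 + 13 + 17 = 51.
Best is slot 8, slot 7, slot 2, and slot 5 with total expected clicks 51.

51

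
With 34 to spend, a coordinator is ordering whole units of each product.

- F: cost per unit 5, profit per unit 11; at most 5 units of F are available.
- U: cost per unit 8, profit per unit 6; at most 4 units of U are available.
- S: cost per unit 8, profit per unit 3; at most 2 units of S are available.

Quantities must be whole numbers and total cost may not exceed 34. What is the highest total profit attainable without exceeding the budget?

Take 5×F and 1×U: cost 33 ≤ 34, profit 5·11 + 1·6 = 61.
F has the best ratio (11/5) and is taken to its limit of 5; remaining capacity is filled optimally with the others.

61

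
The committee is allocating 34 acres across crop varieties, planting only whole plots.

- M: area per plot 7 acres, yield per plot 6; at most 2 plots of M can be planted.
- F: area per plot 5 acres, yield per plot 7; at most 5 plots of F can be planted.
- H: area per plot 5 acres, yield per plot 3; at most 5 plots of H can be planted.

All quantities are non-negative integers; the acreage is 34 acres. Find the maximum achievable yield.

41

2×M and 4×F: area 34 ≤ 34, yield 2·6 + 4·7 = 40.
1×M and 5×F: area 32 ≤ 34, yield 1·6 + 5·7 = 41.
Best is 41.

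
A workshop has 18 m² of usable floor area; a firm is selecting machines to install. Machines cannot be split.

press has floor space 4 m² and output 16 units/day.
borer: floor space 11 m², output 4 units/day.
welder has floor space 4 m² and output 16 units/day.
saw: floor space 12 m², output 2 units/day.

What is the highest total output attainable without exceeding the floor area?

borer + welder: floor space 11 + 4 = 15 ≤ 18, output 4 + 16 = 20.
press + borer: floor space 4 + 11 = 15 ≤ 18, output 16 + 4 = 20.
press + welder: floor space 4 + 4 = 8 ≤ 18, output 16 + 16 = 32.
Best is press and welder with total output 32.

32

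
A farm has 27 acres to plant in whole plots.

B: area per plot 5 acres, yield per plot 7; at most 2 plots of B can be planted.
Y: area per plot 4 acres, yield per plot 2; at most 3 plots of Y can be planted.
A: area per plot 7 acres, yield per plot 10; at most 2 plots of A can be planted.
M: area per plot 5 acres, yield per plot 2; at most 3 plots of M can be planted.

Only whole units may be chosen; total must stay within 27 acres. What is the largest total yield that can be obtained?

This is a bounded integer knapsack.
2×B and 2×A: area 24 ≤ 27, yield 2·7 + 2·10 = 34.
1×B, 2×Y, and 2×A: area 27 ≤ 27, yield 1·7 + 2·2 + 2·10 = 31.
Best is 34.

34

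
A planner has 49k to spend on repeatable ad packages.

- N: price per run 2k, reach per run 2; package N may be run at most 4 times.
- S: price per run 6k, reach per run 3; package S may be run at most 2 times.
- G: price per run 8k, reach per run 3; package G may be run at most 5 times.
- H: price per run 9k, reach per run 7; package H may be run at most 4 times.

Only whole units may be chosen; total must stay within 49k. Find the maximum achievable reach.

Take 3×N, 1×S, and 4×H: price 48 ≤ 49, reach 3·2 + 1·3 + 4·7 = 37.
No other integer combination yields more.

37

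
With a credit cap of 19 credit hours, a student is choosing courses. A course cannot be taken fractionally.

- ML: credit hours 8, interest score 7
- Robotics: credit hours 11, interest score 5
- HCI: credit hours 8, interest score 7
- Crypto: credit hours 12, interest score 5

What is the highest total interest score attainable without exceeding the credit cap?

14

ML + HCI: credit hours 8 + 8 = 16 ≤ 19, interest score 7 + 7 = 14.
ML + Robotics: credit hours 8 + 11 = 19 ≤ 19, interest score 7 + 5 = 12.
Best is ML and HCI with total interest score 14.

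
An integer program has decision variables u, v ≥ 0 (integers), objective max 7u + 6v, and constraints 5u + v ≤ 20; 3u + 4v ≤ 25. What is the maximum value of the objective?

45

The continuous relaxation peaks at (3.24, 3.82) with value 45.59; rounding to a feasible lattice point costs some objective.
(u,v)=(3,4): 5·3+1·4=19≤20, 3·3+4·4=25≤25, objective 45.
(u,v)=(3,3): 5·3+1·3=18≤20, 3·3+4·3=21≤25, objective 39.
(u,v)=(2,4): 5·2+1·4=14≤20, 3·2+4·4=22≤25, objective 38.
Maximum is 45 at (u,v)=(3,4).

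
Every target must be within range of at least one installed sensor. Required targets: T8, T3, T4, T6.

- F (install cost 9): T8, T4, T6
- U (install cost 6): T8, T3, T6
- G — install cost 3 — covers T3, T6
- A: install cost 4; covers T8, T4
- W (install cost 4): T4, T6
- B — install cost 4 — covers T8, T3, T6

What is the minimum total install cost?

The greedy cost-per-new-target heuristic would pick B and A for 8, but a cheaper cover exists.
Choose G and A: together they cover T8, T3, T4, T6 — every target.
Total install cost: 3 + 4 = 7.
No cover costs less than 7.

7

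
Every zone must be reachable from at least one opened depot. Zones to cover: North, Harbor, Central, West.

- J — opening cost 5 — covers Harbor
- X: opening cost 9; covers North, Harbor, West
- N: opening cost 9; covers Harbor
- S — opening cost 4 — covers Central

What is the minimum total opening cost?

This is an integer covering problem.
Choose X and S: together they cover North, Harbor, Central, West — every zone.
Total opening cost: 9 + 4 = 13.
No cover costs less than 13.

13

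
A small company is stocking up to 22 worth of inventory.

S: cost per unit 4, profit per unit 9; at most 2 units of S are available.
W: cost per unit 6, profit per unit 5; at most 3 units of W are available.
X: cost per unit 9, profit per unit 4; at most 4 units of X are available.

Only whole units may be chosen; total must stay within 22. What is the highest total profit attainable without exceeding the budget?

28

2×S and 2×W: cost 20 ≤ 22, profit 2·9 + 2·5 = 28.
1×S and 3×W: cost 22 ≤ 22, profit 1·9 + 3·5 = 24.
Best is 28.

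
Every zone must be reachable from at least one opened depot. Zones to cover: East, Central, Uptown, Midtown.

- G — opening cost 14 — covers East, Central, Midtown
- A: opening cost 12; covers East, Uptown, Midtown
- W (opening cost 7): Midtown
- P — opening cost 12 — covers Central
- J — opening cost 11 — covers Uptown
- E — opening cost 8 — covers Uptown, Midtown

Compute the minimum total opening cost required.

The greedy cost-per-new-zone heuristic would pick A and P for 24, but a cheaper cover exists.
Choose G and E: together they cover East, Central, Uptown, Midtown — every zone.
Total opening cost: 14 + 8 = 22.
No cover costs less than 22.

22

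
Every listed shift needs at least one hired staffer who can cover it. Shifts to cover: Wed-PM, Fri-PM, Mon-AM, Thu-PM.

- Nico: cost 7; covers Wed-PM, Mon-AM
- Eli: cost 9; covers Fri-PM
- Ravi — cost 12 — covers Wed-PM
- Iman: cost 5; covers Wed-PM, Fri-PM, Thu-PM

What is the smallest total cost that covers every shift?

Choose Nico and Iman: together they cover Wed-PM, Fri-PM, Mon-AM, Thu-PM — every shift.
Total cost: 7 + 5 = 12.
No cover costs less than 12.

12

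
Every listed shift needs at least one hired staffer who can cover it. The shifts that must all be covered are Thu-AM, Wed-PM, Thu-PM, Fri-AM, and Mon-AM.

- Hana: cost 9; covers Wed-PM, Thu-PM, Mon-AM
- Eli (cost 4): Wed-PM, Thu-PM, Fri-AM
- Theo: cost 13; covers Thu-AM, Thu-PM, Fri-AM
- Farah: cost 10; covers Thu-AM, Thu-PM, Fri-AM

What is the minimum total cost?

19

The greedy cost-per-new-shift heuristic would pick Eli, Hana, and Farah for 23, but a cheaper cover exists.
Choose Hana and Farah: together they cover Thu-AM, Wed-PM, Thu-PM, Fri-AM, Mon-AM — every shift.
Total cost: 9 + 10 = 19.
No cover costs less than 19.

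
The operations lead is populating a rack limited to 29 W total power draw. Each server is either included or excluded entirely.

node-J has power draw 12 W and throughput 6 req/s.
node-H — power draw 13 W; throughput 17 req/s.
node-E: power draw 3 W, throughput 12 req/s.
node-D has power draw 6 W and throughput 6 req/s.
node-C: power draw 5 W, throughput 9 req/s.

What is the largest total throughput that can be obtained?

44

Allowing fractional choices, the relaxed optimum would be about 45.0, but servers are indivisible.
node-H + node-E + node-D + node-C: power draw 13 + 3 + 6 + 5 = 27 ≤ 29, throughput 17 + 12 + 6 + 9 = 44.
node-H + node-E + node-C: power draw 13 + 3 + 5 = 21 ≤ 29, throughput 17 + 12 + 9 = 38.
Best is node-H, node-E, node-D, and node-C with total throughput 44.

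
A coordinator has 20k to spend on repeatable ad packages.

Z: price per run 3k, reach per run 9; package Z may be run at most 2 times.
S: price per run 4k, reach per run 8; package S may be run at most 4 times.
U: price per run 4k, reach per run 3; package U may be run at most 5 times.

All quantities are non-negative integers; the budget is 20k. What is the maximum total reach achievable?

Z has the best ratio (9/3); taking only Z gives at most 2×9 = 18 (stopped by the supply cap of 2).
Mixing does better — 2×Z and 3×S: price 18 ≤ 20, reach 2·9 + 3·8 = 42.

42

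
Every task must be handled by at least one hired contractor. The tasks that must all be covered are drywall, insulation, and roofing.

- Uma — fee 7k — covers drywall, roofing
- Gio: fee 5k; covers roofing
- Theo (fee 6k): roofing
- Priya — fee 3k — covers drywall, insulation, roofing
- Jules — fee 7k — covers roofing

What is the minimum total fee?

Priya alone covers drywall, insulation, roofing — every task.
Total fee: 3.

3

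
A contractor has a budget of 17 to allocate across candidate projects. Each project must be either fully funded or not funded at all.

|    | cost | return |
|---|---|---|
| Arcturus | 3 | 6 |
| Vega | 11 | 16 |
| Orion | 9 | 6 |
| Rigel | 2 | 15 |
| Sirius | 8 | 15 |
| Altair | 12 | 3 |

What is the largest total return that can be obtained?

Allowing fractional choices, the relaxed optimum would be about 41.8, but projects are indivisible.
Arcturus + Vega + Rigel: cost 3 + 11 + 2 = 16 ≤ 17, return 6 + 16 + 15 = 37.
Arcturus + Rigel + Sirius: cost 3 + 2 + 8 = 13 ≤ 17, return 6 + 15 + 15 = 36.
Best is Arcturus, Vega, and Rigel with total return 37.

37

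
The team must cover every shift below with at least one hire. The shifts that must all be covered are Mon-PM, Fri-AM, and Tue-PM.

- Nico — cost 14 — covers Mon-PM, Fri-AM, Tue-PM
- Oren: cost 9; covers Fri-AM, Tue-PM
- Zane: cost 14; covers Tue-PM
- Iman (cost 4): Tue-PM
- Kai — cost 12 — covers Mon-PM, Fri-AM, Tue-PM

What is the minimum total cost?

12

The greedy cost-per-new-shift heuristic would pick Iman and Kai for 16, but a cheaper cover exists.
Kai alone covers Mon-PM, Fri-AM, Tue-PM — every shift.
Total cost: 12.
No cover costs less than 12.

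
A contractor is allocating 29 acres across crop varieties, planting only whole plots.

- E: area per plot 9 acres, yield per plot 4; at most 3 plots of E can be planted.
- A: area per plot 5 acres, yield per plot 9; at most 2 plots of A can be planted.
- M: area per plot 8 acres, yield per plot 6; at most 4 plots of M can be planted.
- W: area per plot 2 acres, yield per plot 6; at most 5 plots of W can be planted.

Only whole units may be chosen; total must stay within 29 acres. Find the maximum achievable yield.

54

W has the best ratio (6/2); taking only W gives at most 5×6 = 30 (stopped by the supply cap of 5).
Mixing does better — 2×A, 1×M, and 5×W: area 28 ≤ 29, yield 2·9 + 1·6 + 5·6 = 54.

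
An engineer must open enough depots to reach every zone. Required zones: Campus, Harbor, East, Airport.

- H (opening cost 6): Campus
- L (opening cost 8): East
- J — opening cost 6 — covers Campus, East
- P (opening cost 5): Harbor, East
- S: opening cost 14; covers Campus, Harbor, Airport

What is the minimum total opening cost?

19

Choose P and S: together they cover Campus, Harbor, East, Airport — every zone.
Total opening cost: 5 + 14 = 19.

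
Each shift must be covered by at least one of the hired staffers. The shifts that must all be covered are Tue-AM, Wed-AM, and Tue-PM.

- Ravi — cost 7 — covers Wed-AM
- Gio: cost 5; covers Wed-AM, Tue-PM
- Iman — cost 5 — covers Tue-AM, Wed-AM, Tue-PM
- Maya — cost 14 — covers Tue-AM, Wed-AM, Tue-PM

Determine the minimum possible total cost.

This is a weighted set-cover instance.
Iman alone covers Tue-AM, Wed-AM, Tue-PM — every shift.
Total cost: 5.
No cover costs less than 5.

5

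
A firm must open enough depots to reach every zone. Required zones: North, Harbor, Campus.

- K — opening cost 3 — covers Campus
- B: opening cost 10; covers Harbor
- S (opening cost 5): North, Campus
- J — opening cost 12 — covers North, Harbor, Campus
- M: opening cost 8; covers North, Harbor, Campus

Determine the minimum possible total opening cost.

The greedy cost-per-new-zone heuristic would pick S and M for 13, but a cheaper cover exists.
M alone covers North, Harbor, Campus — every zone.
Total opening cost: 8.
No cover costs less than 8.

8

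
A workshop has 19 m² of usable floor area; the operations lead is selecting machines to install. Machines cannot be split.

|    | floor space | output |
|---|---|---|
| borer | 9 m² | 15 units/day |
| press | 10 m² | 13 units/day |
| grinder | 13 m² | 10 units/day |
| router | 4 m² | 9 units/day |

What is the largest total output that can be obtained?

This is a 0-1 knapsack instance.
Allowing fractional choices, the relaxed optimum would be about 31.8, but machines are indivisible.
borer + press: floor space 9 + 10 = 19 ≤ 19, output 15 + 13 = 28.
borer + router: floor space 9 + 4 = 13 ≤ 19, output 15 + 9 = 24.
press + router: floor space 10 + 4 = 14 ≤ 19, output 13 + 9 = 22.
Best is borer and press with total output 28.

28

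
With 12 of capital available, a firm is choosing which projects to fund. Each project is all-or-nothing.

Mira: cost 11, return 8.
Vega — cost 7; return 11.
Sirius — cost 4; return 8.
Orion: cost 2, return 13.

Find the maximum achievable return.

Allowing fractional choices, the relaxed optimum would be about 30.4, but projects are indivisible.
Vega + Orion: cost 7 + 2 = 9 ≤ 12, return 11 + 13 = 24.
Vega + Sirius: cost 7 + 4 = 11 ≤ 12, return 11 + 8 = 19.
Sirius + Orion: cost 4 + 2 = 6 ≤ 12, return 8 + 13 = 21.
Best is Vega and Orion with total return 24.

24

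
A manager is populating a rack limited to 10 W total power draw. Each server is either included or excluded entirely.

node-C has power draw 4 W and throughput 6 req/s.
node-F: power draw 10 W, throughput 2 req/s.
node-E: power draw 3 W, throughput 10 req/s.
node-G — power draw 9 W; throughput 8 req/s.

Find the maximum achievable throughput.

Allowing fractional choices, the relaxed optimum would be about 18.7, but servers are indivisible.
node-C + node-E: power draw 4 + 3 = 7 ≤ 10, throughput 6 + 10 = 16.
node-E: power draw 3 ≤ 10, throughput 10.
Best is node-C and node-E with total throughput 16.

16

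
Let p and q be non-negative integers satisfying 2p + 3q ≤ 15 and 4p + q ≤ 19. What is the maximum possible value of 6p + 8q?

42

(p,q)=(3,3) is feasible, giving 42.
(p,q)=(4,2) is feasible, giving 40.
(p,q)=(2,3) is feasible, giving 36.
(p,q)=(3,2) is feasible, giving 34.
The best lattice point is (3,3), giving 42.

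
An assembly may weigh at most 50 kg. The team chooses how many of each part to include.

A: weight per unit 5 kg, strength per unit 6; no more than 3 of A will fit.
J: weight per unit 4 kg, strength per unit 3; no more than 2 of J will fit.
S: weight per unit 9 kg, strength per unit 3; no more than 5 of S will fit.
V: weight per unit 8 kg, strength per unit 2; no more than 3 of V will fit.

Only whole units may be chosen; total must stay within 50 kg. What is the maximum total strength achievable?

This is a bounded integer knapsack.
A has the best ratio (6/5); taking only A gives at most 3×6 = 18 (stopped by the supply cap of 3).
Mixing does better — 3×A, 2×J, and 3×S: weight 50 ≤ 50, strength 3·6 + 2·3 + 3·3 = 33.

33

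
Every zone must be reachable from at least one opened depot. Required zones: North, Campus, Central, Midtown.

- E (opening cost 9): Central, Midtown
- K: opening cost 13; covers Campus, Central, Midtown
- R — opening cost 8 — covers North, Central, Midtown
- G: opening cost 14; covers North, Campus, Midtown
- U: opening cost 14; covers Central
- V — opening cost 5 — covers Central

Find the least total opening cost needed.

19

This is an integer covering problem.
The greedy cost-per-new-zone heuristic would pick R and K for 21, but a cheaper cover exists.
Choose G and V: together they cover North, Campus, Central, Midtown — every zone.
Total opening cost: 14 + 5 = 19.
No cover costs less than 19.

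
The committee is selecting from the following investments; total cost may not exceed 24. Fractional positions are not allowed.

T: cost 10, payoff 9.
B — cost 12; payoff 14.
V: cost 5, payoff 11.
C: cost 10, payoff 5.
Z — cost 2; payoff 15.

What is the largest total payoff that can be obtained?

40

This is a 0-1 knapsack instance.
Take B, V, and Z: cost 12 + 5 + 2 = 19 ≤ 24, payoff 14 + 11 + 15 = 40.
No other feasible combination does better.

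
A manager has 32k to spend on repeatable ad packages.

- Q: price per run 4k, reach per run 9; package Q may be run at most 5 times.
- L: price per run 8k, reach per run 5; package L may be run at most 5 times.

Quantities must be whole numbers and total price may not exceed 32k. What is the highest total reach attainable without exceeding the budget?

50

Q has the best ratio (9/4); taking only Q gives at most 5×9 = 45 (stopped by the supply cap of 5).
Mixing does better — 5×Q and 1×L: price 28 ≤ 32, reach 5·9 + 1·5 = 50.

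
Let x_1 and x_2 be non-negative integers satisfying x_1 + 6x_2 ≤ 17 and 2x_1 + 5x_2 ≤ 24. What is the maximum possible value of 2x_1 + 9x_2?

28

(x_1,x_2)=(5,2): 1·5+6·2=17≤17, 2·5+5·2=20≤24, objective 28.
(x_1,x_2)=(9,1): 1·9+6·1=15≤17, 2·9+5·1=23≤24, objective 27.
(x_1,x_2)=(4,2): 1·4+6·2=16≤17, 2·4+5·2=18≤24, objective 26.
The best lattice point is (5,2), giving 28.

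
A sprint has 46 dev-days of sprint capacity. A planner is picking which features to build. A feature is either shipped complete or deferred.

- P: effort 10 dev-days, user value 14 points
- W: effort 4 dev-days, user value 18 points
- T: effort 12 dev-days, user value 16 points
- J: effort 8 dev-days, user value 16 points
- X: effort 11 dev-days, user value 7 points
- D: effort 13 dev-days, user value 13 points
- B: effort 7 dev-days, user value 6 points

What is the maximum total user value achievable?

Allowing fractional choices, the relaxed optimum would be about 76.0, but features are indivisible.
P + W + T + J + B: effort 10 + 4 + 12 + 8 + 7 = 41 ≤ 46, user value 14 + 18 + 16 + 16 + 6 = 70.
W + T + J + D + B: effort 4 + 12 + 8 + 13 + 7 = 44 ≤ 46, user value 18 + 16 + 16 + 13 + 6 = 69.
P + W + T + J + X: effort 10 + 4 + 12 + 8 + 11 = 45 ≤ 46, user value 14 + 18 + 16 + 16 + 7 = 71.
Best is P, W, T, J, and X with total user value 71.

71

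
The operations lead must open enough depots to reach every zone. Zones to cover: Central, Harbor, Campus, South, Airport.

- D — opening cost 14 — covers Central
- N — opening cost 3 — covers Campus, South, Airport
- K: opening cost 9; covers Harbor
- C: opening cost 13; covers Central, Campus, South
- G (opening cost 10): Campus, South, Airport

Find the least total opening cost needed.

25

This is a weighted set-cover instance.
Choose N, K, and C: together they cover Central, Harbor, Campus, South, Airport — every zone.
Total opening cost: 3 + 9 + 13 = 25.
No cover costs less than 25.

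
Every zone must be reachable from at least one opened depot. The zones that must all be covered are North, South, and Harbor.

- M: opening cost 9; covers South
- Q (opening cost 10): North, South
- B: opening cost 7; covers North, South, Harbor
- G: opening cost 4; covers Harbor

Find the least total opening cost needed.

7

This is an integer covering problem.
B alone covers North, South, Harbor — every zone.
Total opening cost: 7.
No cover costs less than 7.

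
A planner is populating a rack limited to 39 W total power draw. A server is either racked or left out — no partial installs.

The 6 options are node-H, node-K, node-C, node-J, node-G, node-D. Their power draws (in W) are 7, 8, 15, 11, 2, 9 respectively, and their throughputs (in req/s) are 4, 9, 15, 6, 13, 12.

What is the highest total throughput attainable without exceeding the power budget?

49

node-K + node-C + node-G + node-D: power draw 8 + 15 + 2 + 9 = 34 ≤ 39, throughput 9 + 15 + 13 + 12 = 49.
node-H + node-C + node-G + node-D: power draw 7 + 15 + 2 + 9 = 33 ≤ 39, throughput 4 + 15 + 13 + 12 = 44.
node-C + node-J + node-G + node-D: power draw 15 + 11 + 2 + 9 = 37 ≤ 39, throughput 15 + 6 + 13 + 12 = 46.
Best is node-K, node-C, node-G, and node-D with total throughput 49.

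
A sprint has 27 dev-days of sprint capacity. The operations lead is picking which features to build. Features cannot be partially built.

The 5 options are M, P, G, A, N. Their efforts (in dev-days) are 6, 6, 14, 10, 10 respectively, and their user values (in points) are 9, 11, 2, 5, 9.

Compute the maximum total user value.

Allowing fractional choices, the relaxed optimum would be about 31.5, but features are indivisible.
M + P + N: effort 6 + 6 + 10 = 22 ≤ 27, user value 9 + 11 + 9 = 29.
M + P + A: effort 6 + 6 + 10 = 22 ≤ 27, user value 9 + 11 + 5 = 25.
Best is M, P, and N with total user value 29.

29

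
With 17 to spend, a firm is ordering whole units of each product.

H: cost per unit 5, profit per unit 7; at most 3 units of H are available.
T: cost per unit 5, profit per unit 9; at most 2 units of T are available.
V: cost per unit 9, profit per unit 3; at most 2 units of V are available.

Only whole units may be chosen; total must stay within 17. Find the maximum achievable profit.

Take 1×H and 2×T: cost 15 ≤ 17, profit 1·7 + 2·9 = 25.
T has the best ratio (9/5) and is taken to its limit of 2; remaining capacity is filled optimally with the others.

25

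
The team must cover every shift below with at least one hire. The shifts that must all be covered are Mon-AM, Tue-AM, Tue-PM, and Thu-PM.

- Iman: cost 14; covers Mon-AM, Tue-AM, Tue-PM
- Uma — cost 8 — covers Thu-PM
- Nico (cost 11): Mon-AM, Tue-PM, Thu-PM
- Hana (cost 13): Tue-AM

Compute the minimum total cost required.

22

The greedy cost-per-new-shift heuristic would pick Nico and Hana for 24, but a cheaper cover exists.
Choose Iman and Uma: together they cover Mon-AM, Tue-AM, Tue-PM, Thu-PM — every shift.
Total cost: 14 + 8 = 22.
No cover costs less than 22.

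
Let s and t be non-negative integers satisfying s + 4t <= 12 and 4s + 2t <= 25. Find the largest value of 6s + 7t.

38

The continuous relaxation peaks at (5.43, 1.64) with value 44.07; rounding to a feasible lattice point costs some objective.
(s,t)=(4,2): 1·4+4·2=12≤12, 4·4+2·2=20≤25, objective 38.
(s,t)=(5,1): 1·5+4·1=9≤12, 4·5+2·1=22≤25, objective 37.
(s,t)=(6,0): 1·6+4·0=6≤12, 4·6+2·0=24≤25, objective 36.
(s,t)=(3,2): 1·3+4·2=11≤12, 4·3+2·2=16≤25, objective 32.
The best lattice point is (4,2), giving 38.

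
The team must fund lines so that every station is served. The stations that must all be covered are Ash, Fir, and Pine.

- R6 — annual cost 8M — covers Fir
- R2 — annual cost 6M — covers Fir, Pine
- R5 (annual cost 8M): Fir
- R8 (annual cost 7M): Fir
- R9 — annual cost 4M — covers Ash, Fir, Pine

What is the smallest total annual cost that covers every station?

4

R9 alone covers Ash, Fir, Pine — every station.
Total annual cost: 4.
No cover costs less than 4.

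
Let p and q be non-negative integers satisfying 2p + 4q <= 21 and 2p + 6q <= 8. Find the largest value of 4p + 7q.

16

(p,q)=(4,0): 2·4+4·0=8≤21, 2·4+6·0=8≤8, objective 16.
(p,q)=(3,0): 2·3+4·0=6≤21, 2·3+6·0=6≤8, objective 12.
No feasible integer point exceeds 16.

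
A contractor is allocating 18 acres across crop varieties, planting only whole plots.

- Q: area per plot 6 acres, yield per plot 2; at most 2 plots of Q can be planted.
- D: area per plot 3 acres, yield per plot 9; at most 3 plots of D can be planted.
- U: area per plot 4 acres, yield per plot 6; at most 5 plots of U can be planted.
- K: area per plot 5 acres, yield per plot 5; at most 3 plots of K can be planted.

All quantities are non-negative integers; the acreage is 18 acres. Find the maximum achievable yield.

D has the best ratio (9/3); taking only D gives at most 3×9 = 27 (stopped by the supply cap of 3).
Mixing does better — 3×D and 2×U: area 17 ≤ 18, yield 3·9 + 2·6 = 39.

39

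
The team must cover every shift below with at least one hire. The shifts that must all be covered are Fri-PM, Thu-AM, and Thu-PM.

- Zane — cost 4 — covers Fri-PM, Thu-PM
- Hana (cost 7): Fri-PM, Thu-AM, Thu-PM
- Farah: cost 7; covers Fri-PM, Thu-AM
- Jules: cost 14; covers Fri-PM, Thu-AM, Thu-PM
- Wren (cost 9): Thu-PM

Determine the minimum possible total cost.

7

Hana alone covers Fri-PM, Thu-AM, Thu-PM — every shift.
Total cost: 7.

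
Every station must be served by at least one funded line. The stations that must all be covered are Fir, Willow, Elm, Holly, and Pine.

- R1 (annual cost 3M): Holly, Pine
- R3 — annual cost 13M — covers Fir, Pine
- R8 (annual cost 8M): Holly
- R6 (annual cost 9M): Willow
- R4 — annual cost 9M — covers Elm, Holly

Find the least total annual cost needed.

31

The greedy cost-per-new-station heuristic would pick R1, R6, R4, and R3 for 34, but a cheaper cover exists.
Choose R3, R6, and R4: together they cover Fir, Willow, Elm, Holly, Pine — every station.
Total annual cost: 13 + 9 + 9 = 31.
No cover costs less than 31.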